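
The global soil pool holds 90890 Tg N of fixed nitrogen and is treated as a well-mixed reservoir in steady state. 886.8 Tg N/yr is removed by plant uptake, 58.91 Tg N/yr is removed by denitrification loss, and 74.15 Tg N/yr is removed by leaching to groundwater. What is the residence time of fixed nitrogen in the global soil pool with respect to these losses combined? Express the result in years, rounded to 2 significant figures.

89 yr

Total removal = 886.8 + 58.91 + 74.15 = 1019.9 Tg N/yr.
τ = M / ΣF_out = 90890 / 1019.9 = 89.12 yr.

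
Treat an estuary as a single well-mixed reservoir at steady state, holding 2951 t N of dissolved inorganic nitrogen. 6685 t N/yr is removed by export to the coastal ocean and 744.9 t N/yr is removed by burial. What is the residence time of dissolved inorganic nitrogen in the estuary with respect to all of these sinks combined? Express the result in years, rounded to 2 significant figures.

Total removal flux = 6685 + 744.9 = 7429.9 t N/yr.
τ = M / ΣF_out = 2951 / 7429.9 = 0.3972 yr.

0.40 yr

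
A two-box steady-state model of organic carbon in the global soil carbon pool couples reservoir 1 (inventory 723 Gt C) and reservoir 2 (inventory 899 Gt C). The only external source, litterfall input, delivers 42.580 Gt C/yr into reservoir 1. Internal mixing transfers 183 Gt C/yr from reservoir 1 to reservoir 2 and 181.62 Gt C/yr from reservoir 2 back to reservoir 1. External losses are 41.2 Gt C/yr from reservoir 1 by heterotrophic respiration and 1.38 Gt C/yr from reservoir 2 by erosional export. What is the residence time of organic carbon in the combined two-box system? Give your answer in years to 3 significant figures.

Residence time in the combined system uses the total inventory and the total *external* removal — internal exchanges between the two boxes cancel.
M_total = 723 + 899 = 1622.0 Gt C.
ΣF_external_out = 41.2 + 1.38 = 42.580 Gt C/yr.
τ = M_total / ΣF_ext = 1622.0 / 42.580 = 38.09 yr.

38.1 yr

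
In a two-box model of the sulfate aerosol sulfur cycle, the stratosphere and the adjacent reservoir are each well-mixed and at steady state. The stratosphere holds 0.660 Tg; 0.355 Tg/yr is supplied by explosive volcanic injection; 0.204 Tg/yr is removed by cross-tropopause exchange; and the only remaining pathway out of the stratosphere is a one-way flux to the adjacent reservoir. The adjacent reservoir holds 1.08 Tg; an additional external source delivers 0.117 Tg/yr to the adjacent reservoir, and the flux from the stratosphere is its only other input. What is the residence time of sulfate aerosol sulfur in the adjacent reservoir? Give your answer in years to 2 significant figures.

Balance the stratosphere: ΣF_in = 0.35500 Tg/yr.
Flux to the adjacent reservoir = ΣF_in − (0.204) = 0.15100 Tg/yr.
Total input to the adjacent reservoir = 0.15100 + 0.117 = 0.26800 Tg/yr; at steady state this equals its total output.
τ = M / F = 1.08 / 0.26800 = 4.030 yr.

4.0 yr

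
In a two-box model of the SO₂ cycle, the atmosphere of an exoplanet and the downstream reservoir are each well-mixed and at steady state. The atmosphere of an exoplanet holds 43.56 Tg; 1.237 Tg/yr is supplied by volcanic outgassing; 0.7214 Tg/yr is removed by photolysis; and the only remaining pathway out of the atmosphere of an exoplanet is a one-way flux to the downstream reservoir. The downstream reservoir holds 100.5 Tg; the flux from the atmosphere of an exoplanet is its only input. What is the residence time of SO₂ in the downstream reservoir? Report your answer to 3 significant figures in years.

Balance the atmosphere of an exoplanet: ΣF_in = 1.2370 Tg/yr.
Flux to the downstream reservoir = ΣF_in − (0.7214) = 0.51560 Tg/yr.
At steady state the output of the downstream reservoir equals its input, 0.51560 Tg/yr.
τ = M / F = 100.5 / 0.51560 = 194.9 yr.

195 yr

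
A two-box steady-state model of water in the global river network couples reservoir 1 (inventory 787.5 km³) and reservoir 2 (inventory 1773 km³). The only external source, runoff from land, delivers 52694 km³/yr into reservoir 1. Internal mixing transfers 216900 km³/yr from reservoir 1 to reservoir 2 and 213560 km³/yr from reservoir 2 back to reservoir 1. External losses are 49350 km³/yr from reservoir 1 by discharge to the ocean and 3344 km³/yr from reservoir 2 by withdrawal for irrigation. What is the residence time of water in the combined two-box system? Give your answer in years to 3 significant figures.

Treat the two boxes together as one reservoir: the mixing fluxes between them are internal recycling, so τ = ΣM / Σ(external losses).
M_total = 787.5 + 1773 = 2560.5 km³.
ΣF_external_out = 49350 + 3344 = 52694 km³/yr.
τ = M_total / ΣF_ext = 2560.5 / 52694 = 0.04859 yr.

0.0486 yr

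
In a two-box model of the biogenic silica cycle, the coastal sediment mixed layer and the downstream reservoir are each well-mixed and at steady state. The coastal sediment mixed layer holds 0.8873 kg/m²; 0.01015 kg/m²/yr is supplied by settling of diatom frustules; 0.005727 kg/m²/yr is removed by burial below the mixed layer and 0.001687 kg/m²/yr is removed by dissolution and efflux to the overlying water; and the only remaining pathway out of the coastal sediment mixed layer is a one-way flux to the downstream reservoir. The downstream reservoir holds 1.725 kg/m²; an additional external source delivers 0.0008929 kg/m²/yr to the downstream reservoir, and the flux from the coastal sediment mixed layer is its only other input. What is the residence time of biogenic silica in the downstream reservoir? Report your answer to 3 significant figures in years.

Balance the coastal sediment mixed layer: ΣF_in = 0.010150 kg/m²/yr.
Flux to the downstream reservoir = ΣF_in − (0.005727 + 0.001687) = 0.0027360 kg/m²/yr.
Total input to the downstream reservoir = 0.0027360 + 0.0008929 = 0.0036289 kg/m²/yr; at steady state this equals its total output.
τ = M / F = 1.725 / 0.0036289 = 475.4 yr.

475 yr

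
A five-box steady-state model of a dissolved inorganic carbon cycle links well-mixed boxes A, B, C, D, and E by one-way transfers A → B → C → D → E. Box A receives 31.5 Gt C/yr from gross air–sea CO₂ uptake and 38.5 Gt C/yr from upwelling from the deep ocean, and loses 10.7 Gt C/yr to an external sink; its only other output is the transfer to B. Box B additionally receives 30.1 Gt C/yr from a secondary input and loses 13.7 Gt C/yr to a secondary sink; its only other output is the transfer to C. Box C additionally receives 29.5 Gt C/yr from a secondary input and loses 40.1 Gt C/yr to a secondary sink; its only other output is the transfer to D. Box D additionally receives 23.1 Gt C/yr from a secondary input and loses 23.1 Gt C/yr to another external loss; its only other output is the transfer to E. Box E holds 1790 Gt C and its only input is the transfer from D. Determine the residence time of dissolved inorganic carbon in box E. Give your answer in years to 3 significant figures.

27.5 yr

Box A: F(A→B) = (31.5 + 38.5) − 10.7 = 59.300 Gt C/yr.
Box B: F(B→C) = (59.300 + 30.1) − 13.7 = 75.700 Gt C/yr.
Box C: F(C→D) = (75.700 + 29.5) − 40.1 = 65.100 Gt C/yr.
Box D: F(D→E) = (65.100 + 23.1) − 23.1 = 65.100 Gt C/yr.
Box E throughput = its input = 65.100 Gt C/yr; τ = 1790 / 65.100 = 27.50 yr.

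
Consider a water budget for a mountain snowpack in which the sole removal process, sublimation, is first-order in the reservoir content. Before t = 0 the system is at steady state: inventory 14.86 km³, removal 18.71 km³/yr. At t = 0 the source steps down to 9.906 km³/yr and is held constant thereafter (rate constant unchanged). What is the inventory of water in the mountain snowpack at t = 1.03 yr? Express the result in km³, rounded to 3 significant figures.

9.78 km³

The sink rate constant is k = F₀/M₀ = 18.71/14.86 = 1.259 yr⁻¹.
Solving dM/dt = F₁ − kM with M(0) = M₀ gives M(t) = F₁/k + (M₀ − F₁/k)·e^(−kt).
F₁/k = 9.906/1.259 = 7.8676 km³; kt = 1.259 × 1.03 = 1.297, e^(−kt) = 0.2734.
M(1.03) = 7.8676 + (14.86 − 7.8676) × 0.2734 = 7.8676 + 1.912 = 9.7793 km³.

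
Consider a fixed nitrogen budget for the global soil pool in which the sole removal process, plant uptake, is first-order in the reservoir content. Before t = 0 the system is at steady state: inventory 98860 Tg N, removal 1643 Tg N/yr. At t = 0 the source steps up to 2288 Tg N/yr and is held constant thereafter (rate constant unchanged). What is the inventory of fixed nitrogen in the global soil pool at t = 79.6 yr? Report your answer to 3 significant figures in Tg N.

127000 Tg N

Residence time τ = M₀/F₀ = 60.17 yr. The eventual steady state is M_∞ = M₀·(F₁/F₀) = 98860 × 2288/1643 = 137670 Tg N.
The anomaly ΔM(t) = M(t) − M_∞ decays as ΔM₀·e^(−t/τ) with ΔM₀ = 98860 − 137670 = −38810 Tg N.
At t = 79.6 yr, e^(−t/τ) = e^(−1.323) = 0.2664, so ΔM = −10340 Tg N and M = 137670 − 10340 = 127330 Tg N.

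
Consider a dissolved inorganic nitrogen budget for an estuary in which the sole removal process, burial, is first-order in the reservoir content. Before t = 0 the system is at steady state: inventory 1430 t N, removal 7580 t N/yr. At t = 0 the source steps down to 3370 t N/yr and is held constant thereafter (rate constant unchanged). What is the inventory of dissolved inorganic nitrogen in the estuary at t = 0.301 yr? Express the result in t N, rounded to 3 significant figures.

τ = M₀/F₀ = 1430/7580 = 0.1887 yr; rate constant k = 1/τ.
New steady state M_∞ = F₁/k = F₁·τ = 3370 × 0.1887 = 635.77 t N.
M(t) = M_∞ + (M₀ − M_∞)·e^(−t/τ); t/τ = 0.301/0.1887 = 1.596, so e^(−t/τ) = 0.2028.
M(t) = 635.77 + 794.2 × 0.2028 = 796.84 t N.

797 t N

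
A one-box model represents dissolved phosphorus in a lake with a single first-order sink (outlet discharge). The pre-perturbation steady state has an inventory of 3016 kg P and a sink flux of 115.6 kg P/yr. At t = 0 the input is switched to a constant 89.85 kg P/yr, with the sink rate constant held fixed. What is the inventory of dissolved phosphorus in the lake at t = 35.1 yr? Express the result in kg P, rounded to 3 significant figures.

2520 kg P

The sink rate constant is k = F₀/M₀ = 115.6/3016 = 0.03833 yr⁻¹.
Solving dM/dt = F₁ − kM with M(0) = M₀ gives M(t) = F₁/k + (M₀ − F₁/k)·e^(−kt).
F₁/k = 89.85/0.03833 = 2344.2 kg P; kt = 0.03833 × 35.1 = 1.345, e^(−kt) = 0.2604.
M(35.1) = 2344.2 + (3016 − 2344.2) × 0.2604 = 2344.2 + 175.0 = 2519.2 kg P.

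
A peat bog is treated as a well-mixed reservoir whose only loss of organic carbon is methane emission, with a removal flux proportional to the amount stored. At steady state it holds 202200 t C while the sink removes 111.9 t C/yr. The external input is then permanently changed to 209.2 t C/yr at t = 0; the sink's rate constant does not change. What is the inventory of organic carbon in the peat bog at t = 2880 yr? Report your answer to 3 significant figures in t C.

τ = M₀/F₀ = 202200/111.9 = 1807 yr; rate constant k = 1/τ.
New steady state M_∞ = F₁/k = F₁·τ = 209.2 × 1807 = 378020 t C.
M(t) = M_∞ + (M₀ − M_∞)·e^(−t/τ); t/τ = 2880/1807 = 1.594, so e^(−t/τ) = 0.2031.
M(t) = 378020 − 175800 × 0.2031 = 342300 t C.

342000 t C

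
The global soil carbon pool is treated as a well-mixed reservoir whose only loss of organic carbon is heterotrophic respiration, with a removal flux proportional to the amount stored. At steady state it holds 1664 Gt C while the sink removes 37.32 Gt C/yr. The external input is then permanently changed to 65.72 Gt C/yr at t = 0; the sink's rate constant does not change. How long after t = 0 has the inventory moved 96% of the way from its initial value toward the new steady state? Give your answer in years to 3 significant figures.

144 yr

τ = M₀/F₀ = 1664/37.32 = 44.59 yr.
The remaining gap fraction is e^(−t/τ); 96% covered ⇒ e^(−t/τ) = 0.0400.
t = −τ ln(0.0400) = 44.59 × 3.219 = 143.5 yr.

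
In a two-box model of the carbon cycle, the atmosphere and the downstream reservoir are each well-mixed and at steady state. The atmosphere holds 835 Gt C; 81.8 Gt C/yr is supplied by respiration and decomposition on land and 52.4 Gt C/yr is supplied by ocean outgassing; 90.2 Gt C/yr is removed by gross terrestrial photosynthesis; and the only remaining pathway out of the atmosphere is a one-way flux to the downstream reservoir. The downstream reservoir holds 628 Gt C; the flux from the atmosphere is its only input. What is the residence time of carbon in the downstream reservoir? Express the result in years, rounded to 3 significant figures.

14.3 yr

Balance the atmosphere: ΣF_in = 81.8 + 52.4 = 134.20 Gt C/yr.
Flux to the downstream reservoir = ΣF_in − (90.2) = 44.000 Gt C/yr.
At steady state the output of the downstream reservoir equals its input, 44.000 Gt C/yr.
τ = M / F = 628 / 44.000 = 14.27 yr.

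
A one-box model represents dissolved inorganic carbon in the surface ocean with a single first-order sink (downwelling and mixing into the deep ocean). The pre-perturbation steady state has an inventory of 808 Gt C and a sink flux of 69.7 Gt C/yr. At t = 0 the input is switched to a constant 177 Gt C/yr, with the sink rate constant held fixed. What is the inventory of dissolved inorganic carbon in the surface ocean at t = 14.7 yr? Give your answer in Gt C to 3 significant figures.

The sink rate constant is k = F₀/M₀ = 69.7/808 = 0.08626 yr⁻¹.
Solving dM/dt = F₁ − kM with M(0) = M₀ gives M(t) = F₁/k + (M₀ − F₁/k)·e^(−kt).
F₁/k = 177/0.08626 = 2051.9 Gt C; kt = 0.08626 × 14.7 = 1.268, e^(−kt) = 0.2814.
M(14.7) = 2051.9 + (808 − 2051.9) × 0.2814 = 2051.9 − 350.0 = 1701.9 Gt C.

1700 Gt C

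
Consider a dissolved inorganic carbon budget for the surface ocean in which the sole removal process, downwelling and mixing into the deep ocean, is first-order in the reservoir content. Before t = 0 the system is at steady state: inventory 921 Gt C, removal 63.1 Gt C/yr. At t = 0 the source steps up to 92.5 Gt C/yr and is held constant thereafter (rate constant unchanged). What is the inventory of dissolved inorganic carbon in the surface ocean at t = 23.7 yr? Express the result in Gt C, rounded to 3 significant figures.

1270 Gt C

The sink rate constant is k = F₀/M₀ = 63.1/921 = 0.06851 yr⁻¹.
Solving dM/dt = F₁ − kM with M(0) = M₀ gives M(t) = F₁/k + (M₀ − F₁/k)·e^(−kt).
F₁/k = 92.5/0.06851 = 1350.1 Gt C; kt = 0.06851 × 23.7 = 1.624, e^(−kt) = 0.1972.
M(23.7) = 1350.1 + (921 − 1350.1) × 0.1972 = 1350.1 − 84.60 = 1265.5 Gt C.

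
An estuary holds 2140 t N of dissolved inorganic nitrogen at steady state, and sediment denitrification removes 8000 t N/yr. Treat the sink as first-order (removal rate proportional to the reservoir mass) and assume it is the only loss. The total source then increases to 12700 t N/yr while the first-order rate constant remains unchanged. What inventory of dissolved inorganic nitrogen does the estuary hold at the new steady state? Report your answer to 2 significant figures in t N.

3400 t N

Rate constant k = F/M = 8000 / 2140 = 3.738 yr⁻¹.
At the new steady state, source = k·M_new ⇒ M_new = 12700 / 3.738 = 3397 t N.
(Equivalently M_new = M × F_new/F_old = 2140 × 12700/8000.)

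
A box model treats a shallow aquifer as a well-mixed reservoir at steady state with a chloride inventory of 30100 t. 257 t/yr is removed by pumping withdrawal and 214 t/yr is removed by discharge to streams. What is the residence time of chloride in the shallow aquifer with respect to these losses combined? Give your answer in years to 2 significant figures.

Total removal = 257.0 + 214.0 = 471.00 t/yr.
τ = M / ΣF_out = 30100 / 471.00 = 63.91 yr.

64 yr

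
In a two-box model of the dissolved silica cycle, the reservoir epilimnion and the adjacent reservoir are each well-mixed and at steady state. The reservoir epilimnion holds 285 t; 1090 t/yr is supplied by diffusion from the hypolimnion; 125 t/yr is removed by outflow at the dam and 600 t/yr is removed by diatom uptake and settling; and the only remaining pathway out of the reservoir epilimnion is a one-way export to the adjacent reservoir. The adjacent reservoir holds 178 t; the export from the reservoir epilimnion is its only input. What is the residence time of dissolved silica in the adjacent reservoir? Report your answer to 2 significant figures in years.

0.49 yr

Balance the reservoir epilimnion: ΣF_in = 1090.0 t/yr.
Export to the adjacent reservoir = ΣF_in − (125 + 600) = 365.00 t/yr.
At steady state the output of the adjacent reservoir equals its input, 365.00 t/yr.
τ = M / F = 178 / 365.00 = 0.4877 yr.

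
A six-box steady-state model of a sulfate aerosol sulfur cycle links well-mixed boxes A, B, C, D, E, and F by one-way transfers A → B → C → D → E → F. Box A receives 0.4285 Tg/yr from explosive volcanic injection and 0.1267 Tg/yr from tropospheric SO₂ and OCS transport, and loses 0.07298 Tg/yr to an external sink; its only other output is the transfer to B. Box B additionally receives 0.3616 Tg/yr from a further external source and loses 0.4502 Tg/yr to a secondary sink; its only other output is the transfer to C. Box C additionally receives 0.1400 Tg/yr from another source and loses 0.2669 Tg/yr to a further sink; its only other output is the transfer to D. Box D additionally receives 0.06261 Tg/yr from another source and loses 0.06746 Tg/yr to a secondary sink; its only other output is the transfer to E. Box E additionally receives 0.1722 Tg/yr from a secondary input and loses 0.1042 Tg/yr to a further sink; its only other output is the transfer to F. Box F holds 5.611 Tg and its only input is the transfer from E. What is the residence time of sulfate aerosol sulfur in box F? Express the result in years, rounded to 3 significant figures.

17.0 yr

Box A: F(A→B) = (0.4285 + 0.1267) − 0.07298 = 0.48222 Tg/yr.
Box B: F(B→C) = (0.48222 + 0.3616) − 0.4502 = 0.39362 Tg/yr.
Box C: F(C→D) = (0.39362 + 0.1400) − 0.2669 = 0.26672 Tg/yr.
Box D: F(D→E) = (0.26672 + 0.06261) − 0.06746 = 0.26187 Tg/yr.
Box E: F(E→F) = (0.26187 + 0.1722) − 0.1042 = 0.32987 Tg/yr.
Box F throughput = its input = 0.32987 Tg/yr; τ = 5.611 / 0.32987 = 17.01 yr.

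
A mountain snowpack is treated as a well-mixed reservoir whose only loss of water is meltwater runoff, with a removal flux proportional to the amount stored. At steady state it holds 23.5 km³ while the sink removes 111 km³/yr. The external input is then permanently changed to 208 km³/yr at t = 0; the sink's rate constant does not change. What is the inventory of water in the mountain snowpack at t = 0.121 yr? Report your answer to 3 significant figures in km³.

32.4 km³

Residence time τ = M₀/F₀ = 0.2117 yr. The eventual steady state is M_∞ = M₀·(F₁/F₀) = 23.5 × 208/111 = 44.036 km³.
The anomaly ΔM(t) = M(t) − M_∞ decays as ΔM₀·e^(−t/τ) with ΔM₀ = 23.5 − 44.036 = −20.54 km³.
At t = 0.121 yr, e^(−t/τ) = e^(−0.5715) = 0.5647, so ΔM = −11.60 km³ and M = 44.036 − 11.60 = 32.440 km³.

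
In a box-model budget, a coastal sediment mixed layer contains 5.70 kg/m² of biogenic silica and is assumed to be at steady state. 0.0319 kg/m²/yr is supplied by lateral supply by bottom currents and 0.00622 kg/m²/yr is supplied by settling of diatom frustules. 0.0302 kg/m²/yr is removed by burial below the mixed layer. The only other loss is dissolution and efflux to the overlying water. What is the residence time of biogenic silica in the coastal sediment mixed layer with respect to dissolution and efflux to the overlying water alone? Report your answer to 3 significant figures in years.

720 yr

At steady state ΣF_in = ΣF_out.
ΣF_in = 0.0319 + 0.00622 = 0.038120 kg/m²/yr.
Dissolution and efflux to the overlying water flux = ΣF_in − (0.0302) = 0.038120 − 0.03020 = 0.007920 kg/m²/yr.
τ = M / F = 5.70 / 0.007920 = 719.7 yr.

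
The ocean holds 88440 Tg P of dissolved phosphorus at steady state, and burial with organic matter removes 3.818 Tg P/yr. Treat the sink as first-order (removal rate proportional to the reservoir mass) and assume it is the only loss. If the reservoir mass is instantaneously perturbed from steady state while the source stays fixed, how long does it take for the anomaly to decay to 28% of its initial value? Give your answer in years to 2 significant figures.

For a linear reservoir the anomaly decays as exp(−t/τ) with τ = M/F = 88440/3.818 = 23160 yr.
exp(−t/τ) = 0.28 ⇒ t = −τ ln(0.28) = 23160 × 1.273 = 29490 yr.

29000 yr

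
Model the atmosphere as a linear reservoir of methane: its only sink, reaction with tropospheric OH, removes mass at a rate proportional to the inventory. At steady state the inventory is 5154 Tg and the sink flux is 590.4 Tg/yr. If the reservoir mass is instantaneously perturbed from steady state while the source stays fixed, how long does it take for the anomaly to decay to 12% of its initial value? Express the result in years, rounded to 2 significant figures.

For a linear reservoir the anomaly decays as exp(−t/τ) with τ = M/F = 5154/590.4 = 8.730 yr.
exp(−t/τ) = 0.12 ⇒ t = −τ ln(0.12) = 8.730 × 2.120 = 18.51 yr.

19 yr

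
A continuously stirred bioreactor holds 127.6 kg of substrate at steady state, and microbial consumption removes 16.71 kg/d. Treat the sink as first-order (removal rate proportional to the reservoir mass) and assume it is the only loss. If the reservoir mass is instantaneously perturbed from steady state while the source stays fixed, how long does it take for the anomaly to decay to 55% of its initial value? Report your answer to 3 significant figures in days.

For a linear reservoir the anomaly decays as exp(−t/τ) with τ = M/F = 127.6/16.71 = 7.636 d.
exp(−t/τ) = 0.55 ⇒ t = −τ ln(0.55) = 7.636 × 0.5978 = 4.565 d.

4.57 d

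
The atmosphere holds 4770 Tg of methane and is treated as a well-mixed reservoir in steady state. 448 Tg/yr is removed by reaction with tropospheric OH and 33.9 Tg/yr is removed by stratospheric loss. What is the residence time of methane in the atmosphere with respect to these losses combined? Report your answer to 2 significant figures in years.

9.9 yr

Total removal = 448.0 + 33.90 = 481.90 Tg/yr.
τ = M / ΣF_out = 4770 / 481.90 = 9.898 yr.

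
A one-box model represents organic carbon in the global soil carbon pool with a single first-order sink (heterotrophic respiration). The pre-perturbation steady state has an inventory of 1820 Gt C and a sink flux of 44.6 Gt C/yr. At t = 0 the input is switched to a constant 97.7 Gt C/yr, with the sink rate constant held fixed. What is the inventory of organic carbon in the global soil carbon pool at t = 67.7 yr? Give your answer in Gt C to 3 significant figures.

3570 Gt C

Residence time τ = M₀/F₀ = 40.81 yr. The eventual steady state is M_∞ = M₀·(F₁/F₀) = 1820 × 97.7/44.6 = 3986.9 Gt C.
The anomaly ΔM(t) = M(t) − M_∞ decays as ΔM₀·e^(−t/τ) with ΔM₀ = 1820 − 3986.9 = −2167 Gt C.
At t = 67.7 yr, e^(−t/τ) = e^(−1.659) = 0.1903, so ΔM = −412.4 Gt C and M = 3986.9 − 412.4 = 3574.5 Gt C.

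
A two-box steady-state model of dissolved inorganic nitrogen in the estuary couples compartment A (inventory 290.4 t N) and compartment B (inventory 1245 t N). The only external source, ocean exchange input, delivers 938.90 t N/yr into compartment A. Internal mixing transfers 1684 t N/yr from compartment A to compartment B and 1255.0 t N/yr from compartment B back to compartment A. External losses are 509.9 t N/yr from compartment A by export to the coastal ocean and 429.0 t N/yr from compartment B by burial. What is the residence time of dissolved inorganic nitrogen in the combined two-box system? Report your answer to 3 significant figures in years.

For the system as a whole, the A↔B exchange is internal and contributes nothing to the throughput; only the external sinks remove mass.
M_total = 290.4 + 1245 = 1535.4 t N.
ΣF_external_out = 509.9 + 429.0 = 938.90 t N/yr.
τ = M_total / ΣF_ext = 1535.4 / 938.90 = 1.635 yr.

1.64 yr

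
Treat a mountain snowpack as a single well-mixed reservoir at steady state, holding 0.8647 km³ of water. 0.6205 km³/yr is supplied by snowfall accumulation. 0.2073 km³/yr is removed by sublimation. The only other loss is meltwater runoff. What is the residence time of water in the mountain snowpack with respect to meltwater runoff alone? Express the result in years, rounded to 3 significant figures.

At steady state ΣF_in = ΣF_out.
ΣF_in = 0.62050 km³/yr.
Meltwater runoff flux = ΣF_in − (0.2073) = 0.62050 − 0.2073 = 0.4132 km³/yr.
τ = M / F = 0.8647 / 0.4132 = 2.093 yr.

2.09 yr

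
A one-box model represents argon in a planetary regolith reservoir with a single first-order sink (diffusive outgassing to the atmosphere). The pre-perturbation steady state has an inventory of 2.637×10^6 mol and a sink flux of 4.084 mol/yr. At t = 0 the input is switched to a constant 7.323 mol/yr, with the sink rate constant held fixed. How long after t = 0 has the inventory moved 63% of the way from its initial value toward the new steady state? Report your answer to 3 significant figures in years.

τ = M₀/F₀ = 2.637×10^6/4.084 = 645700 yr.
The remaining gap fraction is e^(−t/τ); 63% covered ⇒ e^(−t/τ) = 0.370.
t = −τ ln(0.370) = 645700 × 0.9943 = 642000 yr.

642000 yr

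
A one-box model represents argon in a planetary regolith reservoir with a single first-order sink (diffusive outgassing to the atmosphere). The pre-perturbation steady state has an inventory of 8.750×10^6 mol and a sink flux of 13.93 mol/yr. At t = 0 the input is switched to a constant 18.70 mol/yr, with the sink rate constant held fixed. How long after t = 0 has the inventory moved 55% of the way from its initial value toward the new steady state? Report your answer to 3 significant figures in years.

502000 yr

τ = M₀/F₀ = 8.750×10^6/13.93 = 628100 yr.
The remaining gap fraction is e^(−t/τ); 55% covered ⇒ e^(−t/τ) = 0.450.
t = −τ ln(0.450) = 628100 × 0.7985 = 501600 yr.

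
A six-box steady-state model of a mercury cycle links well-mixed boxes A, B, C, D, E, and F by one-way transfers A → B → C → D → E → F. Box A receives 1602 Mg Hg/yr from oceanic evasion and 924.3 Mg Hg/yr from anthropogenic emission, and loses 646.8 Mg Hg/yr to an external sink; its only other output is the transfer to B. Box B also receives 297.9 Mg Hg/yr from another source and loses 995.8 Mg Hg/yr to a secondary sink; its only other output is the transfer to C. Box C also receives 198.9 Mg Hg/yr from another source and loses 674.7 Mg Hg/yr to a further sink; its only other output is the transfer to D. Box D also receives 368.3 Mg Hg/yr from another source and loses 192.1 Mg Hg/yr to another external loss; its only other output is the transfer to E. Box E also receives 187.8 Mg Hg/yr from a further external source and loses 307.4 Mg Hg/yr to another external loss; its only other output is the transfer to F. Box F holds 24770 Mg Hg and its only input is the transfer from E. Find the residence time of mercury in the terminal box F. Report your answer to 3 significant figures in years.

32.5 yr

Box A: F(A→B) = (1602 + 924.3) − 646.8 = 1879.5 Mg Hg/yr.
Box B: F(B→C) = (1879.5 + 297.9) − 995.8 = 1181.6 Mg Hg/yr.
Box C: F(C→D) = (1181.6 + 198.9) − 674.7 = 705.80 Mg Hg/yr.
Box D: F(D→E) = (705.80 + 368.3) − 192.1 = 882.00 Mg Hg/yr.
Box E: F(E→F) = (882.00 + 187.8) − 307.4 = 762.40 Mg Hg/yr.
Box F throughput = its input = 762.40 Mg Hg/yr; τ = 24770 / 762.40 = 32.49 yr.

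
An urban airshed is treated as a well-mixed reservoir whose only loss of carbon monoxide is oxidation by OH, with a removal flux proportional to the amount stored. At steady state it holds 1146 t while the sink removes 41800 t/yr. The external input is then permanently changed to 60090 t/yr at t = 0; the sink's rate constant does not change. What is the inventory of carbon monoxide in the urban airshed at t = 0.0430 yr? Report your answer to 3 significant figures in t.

τ = M₀/F₀ = 1146/41800 = 0.02742 yr; rate constant k = 1/τ.
New steady state M_∞ = F₁/k = F₁·τ = 60090 × 0.02742 = 1647.4 t.
M(t) = M_∞ + (M₀ − M_∞)·e^(−t/τ); t/τ = 0.0430/0.02742 = 1.568, so e^(−t/τ) = 0.2084.
M(t) = 1647.4 − 501.4 × 0.2084 = 1543.0 t.

1540 t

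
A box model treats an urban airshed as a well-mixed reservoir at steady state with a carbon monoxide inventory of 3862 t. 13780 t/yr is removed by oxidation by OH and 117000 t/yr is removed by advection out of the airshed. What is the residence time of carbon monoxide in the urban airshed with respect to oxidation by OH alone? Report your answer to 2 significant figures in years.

0.28 yr

Residence time with respect to a single sink: τ = M / F_sink.
τ = 3862 / 13780 = 0.2803 yr.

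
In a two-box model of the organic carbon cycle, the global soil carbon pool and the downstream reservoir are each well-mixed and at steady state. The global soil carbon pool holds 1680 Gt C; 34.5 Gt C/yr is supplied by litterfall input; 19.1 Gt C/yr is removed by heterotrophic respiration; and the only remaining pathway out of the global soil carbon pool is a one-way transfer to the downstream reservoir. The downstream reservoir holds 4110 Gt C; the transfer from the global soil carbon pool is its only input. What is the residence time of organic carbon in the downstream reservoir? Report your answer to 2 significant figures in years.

Balance the global soil carbon pool: ΣF_in = 34.500 Gt C/yr.
Transfer to the downstream reservoir = ΣF_in − (19.1) = 15.400 Gt C/yr.
At steady state the output of the downstream reservoir equals its input, 15.400 Gt C/yr.
τ = M / F = 4110 / 15.400 = 266.9 yr.

270 yr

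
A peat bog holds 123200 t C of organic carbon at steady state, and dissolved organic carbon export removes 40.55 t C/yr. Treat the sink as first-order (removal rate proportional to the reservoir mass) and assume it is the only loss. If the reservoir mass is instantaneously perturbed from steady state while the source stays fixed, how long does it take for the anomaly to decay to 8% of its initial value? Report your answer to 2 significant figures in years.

For a linear reservoir the anomaly decays as exp(−t/τ) with τ = M/F = 123200/40.55 = 3038 yr.
exp(−t/τ) = 0.08 ⇒ t = −τ ln(0.08) = 3038 × 2.526 = 7674 yr.

7700 yr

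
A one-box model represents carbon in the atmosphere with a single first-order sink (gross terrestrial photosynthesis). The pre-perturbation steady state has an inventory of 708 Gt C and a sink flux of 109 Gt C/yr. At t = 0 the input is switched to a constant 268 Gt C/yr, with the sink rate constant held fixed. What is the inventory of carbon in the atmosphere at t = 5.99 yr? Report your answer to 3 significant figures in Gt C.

1330 Gt C

τ = M₀/F₀ = 708/109 = 6.495 yr; rate constant k = 1/τ.
New steady state M_∞ = F₁/k = F₁·τ = 268 × 6.495 = 1740.8 Gt C.
M(t) = M_∞ + (M₀ − M_∞)·e^(−t/τ); t/τ = 5.99/6.495 = 0.9222, so e^(−t/τ) = 0.3976.
M(t) = 1740.8 − 1033 × 0.3976 = 1330.1 Gt C.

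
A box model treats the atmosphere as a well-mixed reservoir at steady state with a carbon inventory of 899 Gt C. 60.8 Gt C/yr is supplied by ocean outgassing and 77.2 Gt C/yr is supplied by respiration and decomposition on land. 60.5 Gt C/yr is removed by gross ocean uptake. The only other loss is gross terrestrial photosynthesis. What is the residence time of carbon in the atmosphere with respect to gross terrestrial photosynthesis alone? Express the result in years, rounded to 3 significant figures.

At steady state ΣF_in = ΣF_out.
ΣF_in = 60.8 + 77.2 = 138.00 Gt C/yr.
Gross terrestrial photosynthesis flux = ΣF_in − (60.5) = 138.00 − 60.50 = 77.50 Gt C/yr.
τ = M / F = 899 / 77.50 = 11.60 yr.

11.6 yr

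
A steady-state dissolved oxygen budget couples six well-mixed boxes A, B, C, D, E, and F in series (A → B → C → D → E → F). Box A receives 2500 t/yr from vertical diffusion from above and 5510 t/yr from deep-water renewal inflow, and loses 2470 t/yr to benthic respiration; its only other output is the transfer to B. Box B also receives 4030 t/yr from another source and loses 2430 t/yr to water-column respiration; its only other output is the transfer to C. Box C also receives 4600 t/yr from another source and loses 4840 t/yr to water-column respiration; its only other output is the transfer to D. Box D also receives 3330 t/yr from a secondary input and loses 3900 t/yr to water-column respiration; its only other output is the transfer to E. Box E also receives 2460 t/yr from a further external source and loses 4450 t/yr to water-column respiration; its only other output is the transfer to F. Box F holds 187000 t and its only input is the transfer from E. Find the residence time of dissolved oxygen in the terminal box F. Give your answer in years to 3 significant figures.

Box A: F(A→B) = (2500 + 5510) − 2470 = 5540.0 t/yr.
Box B: F(B→C) = (5540.0 + 4030) − 2430 = 7140.0 t/yr.
Box C: F(C→D) = (7140.0 + 4600) − 4840 = 6900.0 t/yr.
Box D: F(D→E) = (6900.0 + 3330) − 3900 = 6330.0 t/yr.
Box E: F(E→F) = (6330.0 + 2460) − 4450 = 4340.0 t/yr.
Box F throughput = its input = 4340.0 t/yr; τ = 187000 / 4340.0 = 43.09 yr.

43.1 yr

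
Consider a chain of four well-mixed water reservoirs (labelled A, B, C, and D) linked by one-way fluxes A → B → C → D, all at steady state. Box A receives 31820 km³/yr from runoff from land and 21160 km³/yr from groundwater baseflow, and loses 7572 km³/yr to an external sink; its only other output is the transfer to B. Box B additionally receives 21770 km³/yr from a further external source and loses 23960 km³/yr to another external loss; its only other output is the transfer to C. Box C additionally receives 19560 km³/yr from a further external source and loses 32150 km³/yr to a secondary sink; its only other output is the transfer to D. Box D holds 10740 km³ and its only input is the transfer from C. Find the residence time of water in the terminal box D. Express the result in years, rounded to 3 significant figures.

0.351 yr

Box A: F(A→B) = (31820 + 21160) − 7572 = 45408 km³/yr.
Box B: F(B→C) = (45408 + 21770) − 23960 = 43218 km³/yr.
Box C: F(C→D) = (43218 + 19560) − 32150 = 30628 km³/yr.
Box D throughput = its input = 30628 km³/yr; τ = 10740 / 30628 = 0.3507 yr.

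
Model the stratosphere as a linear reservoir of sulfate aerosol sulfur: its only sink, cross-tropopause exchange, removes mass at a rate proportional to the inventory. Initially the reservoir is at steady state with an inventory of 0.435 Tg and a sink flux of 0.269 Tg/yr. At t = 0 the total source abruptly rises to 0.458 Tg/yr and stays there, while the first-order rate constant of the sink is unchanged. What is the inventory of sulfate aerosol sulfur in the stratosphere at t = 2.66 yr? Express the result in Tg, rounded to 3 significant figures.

0.682 Tg

The sink rate constant is k = F₀/M₀ = 0.269/0.435 = 0.6184 yr⁻¹.
Solving dM/dt = F₁ − kM with M(0) = M₀ gives M(t) = F₁/k + (M₀ − F₁/k)·e^(−kt).
F₁/k = 0.458/0.6184 = 0.74063 Tg; kt = 0.6184 × 2.66 = 1.645, e^(−kt) = 0.1930.
M(2.66) = 0.74063 + (0.435 − 0.74063) × 0.1930 = 0.74063 − 0.05900 = 0.68164 Tg.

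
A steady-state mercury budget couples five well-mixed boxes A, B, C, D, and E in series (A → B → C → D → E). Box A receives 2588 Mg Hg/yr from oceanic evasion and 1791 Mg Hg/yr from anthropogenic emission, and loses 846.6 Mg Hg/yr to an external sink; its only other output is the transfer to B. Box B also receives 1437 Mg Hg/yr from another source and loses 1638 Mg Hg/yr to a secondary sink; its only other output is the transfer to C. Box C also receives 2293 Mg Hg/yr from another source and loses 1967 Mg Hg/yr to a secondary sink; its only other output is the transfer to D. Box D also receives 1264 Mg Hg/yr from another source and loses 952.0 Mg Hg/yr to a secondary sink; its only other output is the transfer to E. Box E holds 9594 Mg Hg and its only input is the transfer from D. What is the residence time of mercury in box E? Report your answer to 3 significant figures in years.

2.42 yr

Box A: F(A→B) = (2588 + 1791) − 846.6 = 3532.4 Mg Hg/yr.
Box B: F(B→C) = (3532.4 + 1437) − 1638 = 3331.4 Mg Hg/yr.
Box C: F(C→D) = (3331.4 + 2293) − 1967 = 3657.4 Mg Hg/yr.
Box D: F(D→E) = (3657.4 + 1264) − 952.0 = 3969.4 Mg Hg/yr.
Box E throughput = its input = 3969.4 Mg Hg/yr; τ = 9594 / 3969.4 = 2.417 yr.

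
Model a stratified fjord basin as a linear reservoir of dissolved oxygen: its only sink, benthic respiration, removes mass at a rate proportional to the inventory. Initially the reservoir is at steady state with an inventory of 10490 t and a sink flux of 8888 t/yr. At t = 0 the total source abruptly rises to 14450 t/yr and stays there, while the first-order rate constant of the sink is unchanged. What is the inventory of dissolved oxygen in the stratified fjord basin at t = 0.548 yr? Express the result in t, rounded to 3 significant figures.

τ = M₀/F₀ = 10490/8888 = 1.180 yr; rate constant k = 1/τ.
New steady state M_∞ = F₁/k = F₁·τ = 14450 × 1.180 = 17055 t.
M(t) = M_∞ + (M₀ − M_∞)·e^(−t/τ); t/τ = 0.548/1.180 = 0.4643, so e^(−t/τ) = 0.6286.
M(t) = 17055 − 6565 × 0.6286 = 12928 t.

12900 t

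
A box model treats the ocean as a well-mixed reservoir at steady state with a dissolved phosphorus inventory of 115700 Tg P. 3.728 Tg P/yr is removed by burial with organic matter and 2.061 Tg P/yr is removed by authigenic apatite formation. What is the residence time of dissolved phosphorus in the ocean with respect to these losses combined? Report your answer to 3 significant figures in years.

20000 yr

Total removal = 3.728 + 2.061 = 5.7890 Tg P/yr.
τ = M / ΣF_out = 115700 / 5.7890 = 19990 yr.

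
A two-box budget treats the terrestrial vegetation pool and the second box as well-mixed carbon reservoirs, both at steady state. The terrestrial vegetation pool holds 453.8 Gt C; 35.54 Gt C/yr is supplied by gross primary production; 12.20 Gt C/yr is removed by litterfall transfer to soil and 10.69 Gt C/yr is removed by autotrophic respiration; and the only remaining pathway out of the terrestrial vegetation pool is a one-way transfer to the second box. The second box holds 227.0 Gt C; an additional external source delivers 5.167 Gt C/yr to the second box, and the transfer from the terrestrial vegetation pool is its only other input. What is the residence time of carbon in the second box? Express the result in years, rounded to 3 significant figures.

Balance the terrestrial vegetation pool: ΣF_in = 35.540 Gt C/yr.
Transfer to the second box = ΣF_in − (12.20 + 10.69) = 12.650 Gt C/yr.
Total input to the second box = 12.650 + 5.167 = 17.817 Gt C/yr; at steady state this equals its total output.
τ = M / F = 227.0 / 17.817 = 12.74 yr.

12.7 yr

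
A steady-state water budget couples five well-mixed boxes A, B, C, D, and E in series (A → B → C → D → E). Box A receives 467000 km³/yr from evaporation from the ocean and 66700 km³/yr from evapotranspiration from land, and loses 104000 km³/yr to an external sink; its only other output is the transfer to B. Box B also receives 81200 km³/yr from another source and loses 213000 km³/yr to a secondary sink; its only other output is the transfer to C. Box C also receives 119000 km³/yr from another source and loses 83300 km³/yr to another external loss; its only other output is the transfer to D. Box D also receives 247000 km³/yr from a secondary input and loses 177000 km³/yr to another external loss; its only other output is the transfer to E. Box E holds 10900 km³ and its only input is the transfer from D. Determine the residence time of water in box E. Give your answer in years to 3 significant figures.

0.0270 yr

Box A: F(A→B) = (467000 + 66700) − 104000 = 429700 km³/yr.
Box B: F(B→C) = (429700 + 81200) − 213000 = 297900 km³/yr.
Box C: F(C→D) = (297900 + 119000) − 83300 = 333600 km³/yr.
Box D: F(D→E) = (333600 + 247000) − 177000 = 403600 km³/yr.
Box E throughput = its input = 403600 km³/yr; τ = 10900 / 403600 = 0.02701 yr.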